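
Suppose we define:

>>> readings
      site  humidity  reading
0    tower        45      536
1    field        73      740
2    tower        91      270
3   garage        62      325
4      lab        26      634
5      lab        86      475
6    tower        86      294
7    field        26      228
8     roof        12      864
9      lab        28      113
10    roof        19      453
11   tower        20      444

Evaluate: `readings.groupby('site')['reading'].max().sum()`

group by site, max of reading:
site
field     740
garage    325
lab       634
roof      864
tower     536
Name: reading, dtype: int64
The sum of the resulting series is 3099.

3099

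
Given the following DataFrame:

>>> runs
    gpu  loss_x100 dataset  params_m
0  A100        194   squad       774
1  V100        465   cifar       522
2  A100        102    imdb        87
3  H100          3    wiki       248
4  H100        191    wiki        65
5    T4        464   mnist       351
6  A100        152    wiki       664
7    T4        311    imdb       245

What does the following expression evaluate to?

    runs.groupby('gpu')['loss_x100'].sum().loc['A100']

group by gpu, sum of loss_x100:
gpu
A100    448
H100    194
T4      775
V100    465
Name: loss_x100, dtype: int64
Reading off the value at index 'A100', we get 448.

448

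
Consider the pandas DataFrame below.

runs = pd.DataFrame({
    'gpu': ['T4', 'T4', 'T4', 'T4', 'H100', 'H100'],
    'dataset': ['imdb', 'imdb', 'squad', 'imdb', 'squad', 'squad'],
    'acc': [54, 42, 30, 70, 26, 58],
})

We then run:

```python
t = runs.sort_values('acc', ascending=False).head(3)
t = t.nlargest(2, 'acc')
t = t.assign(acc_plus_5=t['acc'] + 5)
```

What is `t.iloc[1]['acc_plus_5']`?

sort by acc descending:
    gpu dataset  acc
3    T4    imdb   70
5  H100   squad   58
0    T4    imdb   54
1    T4    imdb   42
2    T4   squad   30
4  H100   squad   26
take first 3 rows:
    gpu dataset  acc
3    T4    imdb   70
5  H100   squad   58
0    T4    imdb   54
take 2 rows with largest acc:
    gpu dataset  acc
3    T4    imdb   70
5  H100   squad   58
add column acc_plus_5 = t['acc'] + 5:
    gpu dataset  acc  acc_plus_5
3    T4    imdb   70          75
5  H100   squad   58          63
Then the value at position 1, column 'acc_plus_5': 63

63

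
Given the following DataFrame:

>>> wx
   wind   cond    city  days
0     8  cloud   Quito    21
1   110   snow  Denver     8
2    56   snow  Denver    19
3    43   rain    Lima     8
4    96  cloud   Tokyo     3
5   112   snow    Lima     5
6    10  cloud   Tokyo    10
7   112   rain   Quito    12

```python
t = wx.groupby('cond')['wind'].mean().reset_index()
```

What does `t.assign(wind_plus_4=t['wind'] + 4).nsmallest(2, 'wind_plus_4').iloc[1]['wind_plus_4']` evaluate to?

group by cond, mean of wind:
cond
cloud    38.000000
rain     77.500000
snow     92.666667
Name: wind, dtype: float64
reset_index():
    cond       wind
0  cloud  38.000000
1   rain  77.500000
2   snow  92.666667
add column wind_plus_4 = t['wind'] + 4:
    cond       wind  wind_plus_4
0  cloud  38.000000    42.000000
1   rain  77.500000    81.500000
2   snow  92.666667    96.666667
take 2 rows with smallest wind_plus_4:
    cond  wind  wind_plus_4
0  cloud  38.0         42.0
1   rain  77.5         81.5

81.5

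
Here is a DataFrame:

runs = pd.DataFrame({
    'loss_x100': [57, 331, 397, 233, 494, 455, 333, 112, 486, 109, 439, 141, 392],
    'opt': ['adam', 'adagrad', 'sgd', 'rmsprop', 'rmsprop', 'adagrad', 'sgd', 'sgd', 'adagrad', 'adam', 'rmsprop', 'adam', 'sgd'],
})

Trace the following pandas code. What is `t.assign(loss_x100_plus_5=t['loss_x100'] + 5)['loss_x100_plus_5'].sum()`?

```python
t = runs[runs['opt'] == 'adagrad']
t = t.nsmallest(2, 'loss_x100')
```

filter rows where opt == 'adagrad':
   loss_x100      opt
1        331  adagrad
5        455  adagrad
8        486  adagrad
take 2 rows with smallest loss_x100:
   loss_x100      opt
1        331  adagrad
5        455  adagrad
add column loss_x100_plus_5 = t['loss_x100'] + 5:
   loss_x100      opt  loss_x100_plus_5
1        331  adagrad               336
5        455  adagrad               460
Finally, sum of column 'loss_x100_plus_5' = 796.

796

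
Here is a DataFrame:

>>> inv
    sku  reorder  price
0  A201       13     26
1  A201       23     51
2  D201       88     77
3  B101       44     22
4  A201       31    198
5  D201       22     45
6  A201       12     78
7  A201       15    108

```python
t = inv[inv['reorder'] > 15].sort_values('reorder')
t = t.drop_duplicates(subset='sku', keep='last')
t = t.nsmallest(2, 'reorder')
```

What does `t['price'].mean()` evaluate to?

filter rows where reorder > 15:
    sku  reorder  price
1  A201       23     51
2  D201       88     77
3  B101       44     22
4  A201       31    198
5  D201       22     45
sort by reorder:
    sku  reorder  price
5  D201       22     45
1  A201       23     51
4  A201       31    198
3  B101       44     22
2  D201       88     77
drop duplicate sku (keep=last):
    sku  reorder  price
4  A201       31    198
3  B101       44     22
2  D201       88     77
take 2 rows with smallest reorder:
    sku  reorder  price
4  A201       31    198
3  B101       44     22
Hence 110.0.

110.0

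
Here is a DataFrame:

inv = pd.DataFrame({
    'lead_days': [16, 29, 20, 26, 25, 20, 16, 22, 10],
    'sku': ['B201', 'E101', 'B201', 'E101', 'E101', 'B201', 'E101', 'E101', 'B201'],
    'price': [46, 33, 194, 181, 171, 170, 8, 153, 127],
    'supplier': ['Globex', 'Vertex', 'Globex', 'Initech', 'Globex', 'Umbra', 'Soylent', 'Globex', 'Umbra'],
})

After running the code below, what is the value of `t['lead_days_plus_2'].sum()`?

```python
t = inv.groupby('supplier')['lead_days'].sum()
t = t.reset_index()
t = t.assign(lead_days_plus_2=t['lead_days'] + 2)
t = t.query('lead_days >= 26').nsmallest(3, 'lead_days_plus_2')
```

91

group by supplier, sum of lead_days:
supplier
Globex     83
Initech    26
Soylent    16
Umbra      30
Vertex     29
Name: lead_days, dtype: int64
reset_index():
  supplier  lead_days
0   Globex         83
1  Initech         26
2  Soylent         16
3    Umbra         30
4   Vertex         29
add column lead_days_plus_2 = t['lead_days'] + 2:
  supplier  lead_days  lead_days_plus_2
0   Globex         83                85
1  Initech         26                28
2  Soylent         16                18
3    Umbra         30                32
4   Vertex         29                31
filter rows where lead_days >= 26:
  supplier  lead_days  lead_days_plus_2
0   Globex         83                85
1  Initech         26                28
3    Umbra         30                32
4   Vertex         29                31
take 3 rows with smallest lead_days_plus_2:
  supplier  lead_days  lead_days_plus_2
1  Initech         26                28
4   Vertex         29                31
3    Umbra         30                32
Reading off the sum of column 'lead_days_plus_2', we get 91.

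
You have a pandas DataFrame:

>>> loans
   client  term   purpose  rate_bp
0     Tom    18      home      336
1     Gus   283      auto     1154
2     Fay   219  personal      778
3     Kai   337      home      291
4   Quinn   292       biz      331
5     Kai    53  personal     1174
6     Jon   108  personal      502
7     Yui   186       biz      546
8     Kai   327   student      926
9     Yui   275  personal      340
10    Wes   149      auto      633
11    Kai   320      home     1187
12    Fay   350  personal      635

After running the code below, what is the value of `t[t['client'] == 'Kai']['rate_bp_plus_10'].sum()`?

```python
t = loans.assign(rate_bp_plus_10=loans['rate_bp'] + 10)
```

3618

add column rate_bp_plus_10 = loans['rate_bp'] + 10:
   client  term   purpose  rate_bp  rate_bp_plus_10
0     Tom    18      home      336              346
1     Gus   283      auto     1154             1164
2     Fay   219  personal      778              788
3     Kai   337      home      291              301
4   Quinn   292       biz      331              341
5     Kai    53  personal     1174             1184
6     Jon   108  personal      502              512
7     Yui   186       biz      546              556
8     Kai   327   student      926              936
9     Yui   275  personal      340              350
10    Wes   149      auto      633              643
11    Kai   320      home     1187             1197
12    Fay   350  personal      635              645
filter rows where client == 'Kai':
   client  term   purpose  rate_bp  rate_bp_plus_10
3     Kai   337      home      291              301
5     Kai    53  personal     1174             1184
8     Kai   327   student      926              936
11    Kai   320      home     1187             1197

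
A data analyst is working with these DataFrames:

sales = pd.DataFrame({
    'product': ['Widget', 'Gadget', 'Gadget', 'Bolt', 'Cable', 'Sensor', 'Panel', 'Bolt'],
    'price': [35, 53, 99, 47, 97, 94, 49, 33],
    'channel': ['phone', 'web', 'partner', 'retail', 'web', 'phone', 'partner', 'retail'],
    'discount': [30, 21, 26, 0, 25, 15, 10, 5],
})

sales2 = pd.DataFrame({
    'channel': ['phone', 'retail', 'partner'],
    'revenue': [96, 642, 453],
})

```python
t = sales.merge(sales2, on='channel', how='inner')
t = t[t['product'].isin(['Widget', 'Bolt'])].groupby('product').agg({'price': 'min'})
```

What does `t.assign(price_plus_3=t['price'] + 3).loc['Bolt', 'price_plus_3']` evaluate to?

merge on 'channel' (how='inner') → 6 rows:
  product  price  channel  discount  revenue
0  Widget     35    phone        30       96
1  Gadget     99  partner        26      453
2    Bolt     47   retail         0      642
3  Sensor     94    phone        15       96
4   Panel     49  partner        10      453
5    Bolt     33   retail         5      642
filter rows where product in ['Widget', 'Bolt']:
  product  price channel  discount  revenue
0  Widget     35   phone        30       96
2    Bolt     47  retail         0      642
5    Bolt     33  retail         5      642
group by product, min of price:
         price
product       
Bolt        33
Widget      35
add column price_plus_3 = t['price'] + 3:
         price  price_plus_3
product                     
Bolt        33            36
Widget      35            38

36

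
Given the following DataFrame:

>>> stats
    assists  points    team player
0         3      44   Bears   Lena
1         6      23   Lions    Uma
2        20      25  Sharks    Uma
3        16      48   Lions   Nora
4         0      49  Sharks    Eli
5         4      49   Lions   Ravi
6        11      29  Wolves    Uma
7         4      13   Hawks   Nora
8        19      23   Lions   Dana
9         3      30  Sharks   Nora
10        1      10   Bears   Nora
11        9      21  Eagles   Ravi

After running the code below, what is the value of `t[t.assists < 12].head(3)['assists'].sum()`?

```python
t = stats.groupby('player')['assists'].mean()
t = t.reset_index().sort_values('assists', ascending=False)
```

15.5

group by player, mean of assists:
player
Dana    19.000000
Eli      0.000000
Lena     3.000000
Nora     6.000000
Ravi     6.500000
Uma     12.333333
Name: assists, dtype: float64
reset_index():
  player    assists
0   Dana  19.000000
1    Eli   0.000000
2   Lena   3.000000
3   Nora   6.000000
4   Ravi   6.500000
5    Uma  12.333333
sort by assists descending:
  player    assists
0   Dana  19.000000
5    Uma  12.333333
4   Ravi   6.500000
3   Nora   6.000000
2   Lena   3.000000
1    Eli   0.000000
filter rows where assists < 12:
  player  assists
4   Ravi      6.5
3   Nora      6.0
2   Lena      3.0
1    Eli      0.0
take first 3 rows:
  player  assists
4   Ravi      6.5
3   Nora      6.0
2   Lena      3.0
Finally, sum of column 'assists' = 15.5.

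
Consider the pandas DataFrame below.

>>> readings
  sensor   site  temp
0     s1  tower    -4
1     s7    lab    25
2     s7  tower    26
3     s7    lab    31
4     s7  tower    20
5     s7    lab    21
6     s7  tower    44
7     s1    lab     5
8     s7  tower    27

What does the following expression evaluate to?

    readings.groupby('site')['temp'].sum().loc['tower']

113

group by site, sum of temp:
site
lab       82
tower    113
Name: temp, dtype: int64
Hence 113.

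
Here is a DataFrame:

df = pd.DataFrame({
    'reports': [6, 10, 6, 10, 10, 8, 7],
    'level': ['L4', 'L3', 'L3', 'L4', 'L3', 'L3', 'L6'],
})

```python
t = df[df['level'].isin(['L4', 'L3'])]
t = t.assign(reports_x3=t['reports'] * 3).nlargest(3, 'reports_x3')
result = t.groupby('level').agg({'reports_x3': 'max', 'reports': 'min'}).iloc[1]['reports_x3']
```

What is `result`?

30

filter rows where level in ['L4', 'L3']:
   reports level
0        6    L4
1       10    L3
2        6    L3
3       10    L4
4       10    L3
5        8    L3
add column reports_x3 = t['reports'] * 3:
   reports level  reports_x3
0        6    L4          18
1       10    L3          30
2        6    L3          18
3       10    L4          30
4       10    L3          30
5        8    L3          24
take 3 rows with largest reports_x3:
   reports level  reports_x3
1       10    L3          30
3       10    L4          30
4       10    L3          30
group by level: max(reports_x3), min(reports):
       reports_x3  reports
level                     
L3             30       10
L4             30       10
value at position 1, column 'reports_x3' → 30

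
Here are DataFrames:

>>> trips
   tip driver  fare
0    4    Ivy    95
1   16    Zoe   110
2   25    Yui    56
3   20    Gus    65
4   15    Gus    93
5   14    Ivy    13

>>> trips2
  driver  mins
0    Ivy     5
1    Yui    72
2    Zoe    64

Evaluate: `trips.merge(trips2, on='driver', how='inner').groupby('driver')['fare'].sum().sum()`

274

merge on 'driver' (how='inner') → 4 rows:
   tip driver  fare  mins
0    4    Ivy    95     5
1   16    Zoe   110    64
2   25    Yui    56    72
3   14    Ivy    13     5
group by driver, sum of fare:
driver
Ivy    108
Yui     56
Zoe    110
Name: fare, dtype: int64
Taking the sum of the resulting series gives 274.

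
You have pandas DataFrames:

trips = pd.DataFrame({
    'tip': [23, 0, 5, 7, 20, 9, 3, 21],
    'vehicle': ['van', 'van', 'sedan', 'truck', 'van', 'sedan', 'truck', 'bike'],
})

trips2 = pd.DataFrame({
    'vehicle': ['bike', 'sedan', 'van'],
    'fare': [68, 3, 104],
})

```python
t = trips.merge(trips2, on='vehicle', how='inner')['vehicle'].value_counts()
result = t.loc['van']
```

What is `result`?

merge on 'vehicle' (how='inner') → 6 rows:
   tip vehicle  fare
0   23     van   104
1    0     van   104
2    5   sedan     3
3   20     van   104
4    9   sedan     3
5   21    bike    68
value_counts of vehicle:
vehicle
van      3
sedan    2
bike     1
Name: count, dtype: int64
Reading off the value at index 'van', we get 3.

3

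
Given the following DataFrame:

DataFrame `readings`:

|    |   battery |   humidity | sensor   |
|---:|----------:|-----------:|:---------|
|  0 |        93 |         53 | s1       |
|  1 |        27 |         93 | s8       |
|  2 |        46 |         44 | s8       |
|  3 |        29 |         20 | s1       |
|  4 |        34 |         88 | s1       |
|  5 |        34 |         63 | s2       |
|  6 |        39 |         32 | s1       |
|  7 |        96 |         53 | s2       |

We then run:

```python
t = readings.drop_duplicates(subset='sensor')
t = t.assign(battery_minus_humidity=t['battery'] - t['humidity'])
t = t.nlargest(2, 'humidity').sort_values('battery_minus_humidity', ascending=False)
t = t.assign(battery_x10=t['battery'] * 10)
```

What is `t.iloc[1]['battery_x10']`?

drop duplicate sensor (keep=first):
   battery  humidity sensor
0       93        53     s1
1       27        93     s8
5       34        63     s2
add column battery_minus_humidity = t['battery'] - t['humidity']:
   battery  humidity sensor  battery_minus_humidity
0       93        53     s1                      40
1       27        93     s8                     -66
5       34        63     s2                     -29
take 2 rows with largest humidity:
   battery  humidity sensor  battery_minus_humidity
1       27        93     s8                     -66
5       34        63     s2                     -29
sort by battery_minus_humidity descending:
   battery  humidity sensor  battery_minus_humidity
5       34        63     s2                     -29
1       27        93     s8                     -66
add column battery_x10 = t['battery'] * 10:
   battery  humidity sensor  battery_minus_humidity  battery_x10
5       34        63     s2                     -29          340
1       27        93     s8                     -66          270

270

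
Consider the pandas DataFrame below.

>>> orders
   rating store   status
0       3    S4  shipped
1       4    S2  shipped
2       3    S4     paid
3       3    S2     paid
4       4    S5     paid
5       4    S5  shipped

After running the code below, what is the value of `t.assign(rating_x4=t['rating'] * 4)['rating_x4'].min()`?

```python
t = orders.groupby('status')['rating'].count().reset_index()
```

12

group by status, count of rating:
status
paid       3
shipped    3
Name: rating, dtype: int64
reset_index():
    status  rating
0     paid       3
1  shipped       3
add column rating_x4 = t['rating'] * 4:
    status  rating  rating_x4
0     paid       3         12
1  shipped       3         12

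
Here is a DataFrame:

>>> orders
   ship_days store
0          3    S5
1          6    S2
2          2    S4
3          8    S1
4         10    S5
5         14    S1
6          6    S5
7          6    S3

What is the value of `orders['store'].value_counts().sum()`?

value_counts of store:
store
S5    3
S1    2
S2    1
S4    1
S3    1
Name: count, dtype: int64
The sum of the resulting series is 8.

8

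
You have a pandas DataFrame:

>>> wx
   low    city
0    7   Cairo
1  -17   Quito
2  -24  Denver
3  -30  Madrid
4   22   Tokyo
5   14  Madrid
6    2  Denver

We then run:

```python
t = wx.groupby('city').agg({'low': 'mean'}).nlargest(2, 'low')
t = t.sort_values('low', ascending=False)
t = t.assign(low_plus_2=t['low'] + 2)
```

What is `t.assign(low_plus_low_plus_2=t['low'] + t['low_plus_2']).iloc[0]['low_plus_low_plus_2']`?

group by city, mean of low:
         low
city        
Cairo    7.0
Denver -11.0
Madrid  -8.0
Quito  -17.0
Tokyo   22.0
take 2 rows with largest low:
        low
city       
Tokyo  22.0
Cairo   7.0
sort by low descending:
        low
city       
Tokyo  22.0
Cairo   7.0
add column low_plus_2 = t['low'] + 2:
        low  low_plus_2
city                   
Tokyo  22.0        24.0
Cairo   7.0         9.0
add column low_plus_low_plus_2 = t['low'] + t['low_plus_2']:
        low  low_plus_2  low_plus_low_plus_2
city                                        
Tokyo  22.0        24.0                 46.0
Cairo   7.0         9.0                 16.0

46.0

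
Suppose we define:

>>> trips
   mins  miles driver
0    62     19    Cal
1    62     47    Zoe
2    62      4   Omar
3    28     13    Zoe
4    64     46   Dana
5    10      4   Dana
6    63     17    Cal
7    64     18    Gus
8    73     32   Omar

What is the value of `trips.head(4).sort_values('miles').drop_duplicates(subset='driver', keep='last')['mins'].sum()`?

186

take first 4 rows:
   mins  miles driver
0    62     19    Cal
1    62     47    Zoe
2    62      4   Omar
3    28     13    Zoe
sort by miles:
   mins  miles driver
2    62      4   Omar
3    28     13    Zoe
0    62     19    Cal
1    62     47    Zoe
drop duplicate driver (keep=last):
   mins  miles driver
2    62      4   Omar
0    62     19    Cal
1    62     47    Zoe
Hence 186.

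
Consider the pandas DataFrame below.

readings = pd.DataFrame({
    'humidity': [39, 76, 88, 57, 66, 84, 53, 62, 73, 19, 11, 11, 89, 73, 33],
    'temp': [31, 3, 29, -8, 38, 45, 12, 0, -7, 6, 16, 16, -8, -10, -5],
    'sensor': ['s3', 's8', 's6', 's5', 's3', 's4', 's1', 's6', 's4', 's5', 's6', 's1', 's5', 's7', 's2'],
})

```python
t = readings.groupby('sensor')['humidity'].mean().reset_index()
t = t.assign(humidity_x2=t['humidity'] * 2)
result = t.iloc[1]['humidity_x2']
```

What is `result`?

66.0

group by sensor, mean of humidity:
sensor
s1    32.000000
s2    33.000000
s3    52.500000
s4    78.500000
s5    55.000000
s6    53.666667
s7    73.000000
s8    76.000000
Name: humidity, dtype: float64
reset_index():
  sensor   humidity
0     s1  32.000000
1     s2  33.000000
2     s3  52.500000
3     s4  78.500000
4     s5  55.000000
5     s6  53.666667
6     s7  73.000000
7     s8  76.000000
add column humidity_x2 = t['humidity'] * 2:
  sensor   humidity  humidity_x2
0     s1  32.000000    64.000000
1     s2  33.000000    66.000000
2     s3  52.500000   105.000000
3     s4  78.500000   157.000000
4     s5  55.000000   110.000000
5     s6  53.666667   107.333333
6     s7  73.000000   146.000000
7     s8  76.000000   152.000000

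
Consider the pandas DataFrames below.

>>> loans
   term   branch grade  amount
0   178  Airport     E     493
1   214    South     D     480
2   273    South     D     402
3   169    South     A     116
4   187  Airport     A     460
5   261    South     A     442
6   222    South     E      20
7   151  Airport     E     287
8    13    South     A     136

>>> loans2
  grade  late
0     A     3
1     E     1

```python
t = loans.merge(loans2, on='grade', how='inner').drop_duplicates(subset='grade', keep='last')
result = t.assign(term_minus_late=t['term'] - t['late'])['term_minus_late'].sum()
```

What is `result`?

merge on 'grade' (how='inner') → 7 rows:
   term   branch grade  amount  late
0   178  Airport     E     493     1
1   169    South     A     116     3
2   187  Airport     A     460     3
3   261    South     A     442     3
4   222    South     E      20     1
5   151  Airport     E     287     1
6    13    South     A     136     3
drop duplicate grade (keep=last):
   term   branch grade  amount  late
5   151  Airport     E     287     1
6    13    South     A     136     3
add column term_minus_late = t['term'] - t['late']:
   term   branch grade  amount  late  term_minus_late
5   151  Airport     E     287     1              150
6    13    South     A     136     3               10
sum of column 'term_minus_late' → 160

160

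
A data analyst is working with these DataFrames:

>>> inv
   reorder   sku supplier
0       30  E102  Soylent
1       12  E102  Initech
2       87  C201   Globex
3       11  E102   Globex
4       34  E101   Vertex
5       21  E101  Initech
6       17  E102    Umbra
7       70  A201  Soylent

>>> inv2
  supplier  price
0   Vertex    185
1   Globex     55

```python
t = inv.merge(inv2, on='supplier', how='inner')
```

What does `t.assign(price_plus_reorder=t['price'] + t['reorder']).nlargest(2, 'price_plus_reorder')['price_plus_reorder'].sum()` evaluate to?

361

merge on 'supplier' (how='inner') → 3 rows:
   reorder   sku supplier  price
0       87  C201   Globex     55
1       11  E102   Globex     55
2       34  E101   Vertex    185
add column price_plus_reorder = t['price'] + t['reorder']:
   reorder   sku supplier  price  price_plus_reorder
0       87  C201   Globex     55                 142
1       11  E102   Globex     55                  66
2       34  E101   Vertex    185                 219
take 2 rows with largest price_plus_reorder:
   reorder   sku supplier  price  price_plus_reorder
2       34  E101   Vertex    185                 219
0       87  C201   Globex     55                 142
So sum() = 361.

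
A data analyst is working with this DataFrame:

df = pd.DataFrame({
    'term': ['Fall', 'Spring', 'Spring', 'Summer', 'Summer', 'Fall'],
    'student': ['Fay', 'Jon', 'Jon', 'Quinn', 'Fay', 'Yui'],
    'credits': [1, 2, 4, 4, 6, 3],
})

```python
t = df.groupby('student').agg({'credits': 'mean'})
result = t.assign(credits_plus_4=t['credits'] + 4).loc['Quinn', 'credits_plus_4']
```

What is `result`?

group by student, mean of credits:
         credits
student         
Fay          3.5
Jon          3.0
Quinn        4.0
Yui          3.0
add column credits_plus_4 = t['credits'] + 4:
         credits  credits_plus_4
student                         
Fay          3.5             7.5
Jon          3.0             7.0
Quinn        4.0             8.0
Yui          3.0             7.0
Finally, value at row 'Quinn', column 'credits_plus_4' = 8.0.

8.0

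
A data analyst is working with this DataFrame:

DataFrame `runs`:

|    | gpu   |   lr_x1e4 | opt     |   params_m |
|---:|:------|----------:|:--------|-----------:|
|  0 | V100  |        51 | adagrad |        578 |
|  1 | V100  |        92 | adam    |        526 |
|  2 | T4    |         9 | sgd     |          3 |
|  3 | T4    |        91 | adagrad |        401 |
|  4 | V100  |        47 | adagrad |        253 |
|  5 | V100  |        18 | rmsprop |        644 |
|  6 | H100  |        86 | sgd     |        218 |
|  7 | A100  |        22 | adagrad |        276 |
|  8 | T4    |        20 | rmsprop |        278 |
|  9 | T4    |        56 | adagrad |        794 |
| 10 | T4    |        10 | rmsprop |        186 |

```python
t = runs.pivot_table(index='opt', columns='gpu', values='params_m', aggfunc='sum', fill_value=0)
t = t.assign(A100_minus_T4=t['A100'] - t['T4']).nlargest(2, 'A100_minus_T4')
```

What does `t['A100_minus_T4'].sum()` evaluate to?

pivot: rows=opt, cols=gpu, sum(params_m):
gpu      A100  H100    T4  V100
opt                            
adagrad   276     0  1195   831
adam        0     0     0   526
rmsprop     0     0   464   644
sgd         0   218     3     0
add column A100_minus_T4 = t['A100'] - t['T4']:
gpu      A100  H100    T4  V100  A100_minus_T4
opt                                           
adagrad   276     0  1195   831           -919
adam        0     0     0   526              0
rmsprop     0     0   464   644           -464
sgd         0   218     3     0             -3
take 2 rows with largest A100_minus_T4:
gpu   A100  H100  T4  V100  A100_minus_T4
opt                                      
adam     0     0   0   526              0
sgd      0   218   3     0             -3
The sum of column 'A100_minus_T4' is -3.

-3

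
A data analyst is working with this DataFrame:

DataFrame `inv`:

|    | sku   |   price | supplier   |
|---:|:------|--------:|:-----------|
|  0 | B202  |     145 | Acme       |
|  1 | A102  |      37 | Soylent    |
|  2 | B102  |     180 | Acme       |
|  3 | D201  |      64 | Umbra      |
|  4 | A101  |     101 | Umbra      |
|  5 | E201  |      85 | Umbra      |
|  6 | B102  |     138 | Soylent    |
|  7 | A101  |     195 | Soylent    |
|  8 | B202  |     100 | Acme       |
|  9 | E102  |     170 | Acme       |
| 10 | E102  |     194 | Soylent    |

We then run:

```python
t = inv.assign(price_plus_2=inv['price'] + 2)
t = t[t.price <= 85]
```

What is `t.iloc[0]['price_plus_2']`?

39

add column price_plus_2 = inv['price'] + 2:
     sku  price supplier  price_plus_2
0   B202    145     Acme           147
1   A102     37  Soylent            39
2   B102    180     Acme           182
3   D201     64    Umbra            66
4   A101    101    Umbra           103
5   E201     85    Umbra            87
6   B102    138  Soylent           140
7   A101    195  Soylent           197
8   B202    100     Acme           102
9   E102    170     Acme           172
10  E102    194  Soylent           196
filter rows where price <= 85:
    sku  price supplier  price_plus_2
1  A102     37  Soylent            39
3  D201     64    Umbra            66
5  E201     85    Umbra            87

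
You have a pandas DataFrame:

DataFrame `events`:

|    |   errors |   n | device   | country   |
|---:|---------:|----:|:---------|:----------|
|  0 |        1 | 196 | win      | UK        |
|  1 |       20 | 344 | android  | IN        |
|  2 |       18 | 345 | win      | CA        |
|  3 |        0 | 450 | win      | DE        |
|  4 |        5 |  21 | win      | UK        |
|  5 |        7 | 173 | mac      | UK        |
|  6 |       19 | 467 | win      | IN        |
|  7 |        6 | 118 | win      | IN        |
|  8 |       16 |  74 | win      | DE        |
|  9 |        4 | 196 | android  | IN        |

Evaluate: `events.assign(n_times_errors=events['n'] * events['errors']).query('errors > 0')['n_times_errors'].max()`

8873

add column n_times_errors = events['n'] * events['errors']:
   errors    n   device country  n_times_errors
0       1  196      win      UK             196
1      20  344  android      IN            6880
2      18  345      win      CA            6210
3       0  450      win      DE               0
4       5   21      win      UK             105
5       7  173      mac      UK            1211
6      19  467      win      IN            8873
7       6  118      win      IN             708
8      16   74      win      DE            1184
9       4  196  android      IN             784
filter rows where errors > 0:
   errors    n   device country  n_times_errors
0       1  196      win      UK             196
1      20  344  android      IN            6880
2      18  345      win      CA            6210
4       5   21      win      UK             105
5       7  173      mac      UK            1211
6      19  467      win      IN            8873
7       6  118      win      IN             708
8      16   74      win      DE            1184
9       4  196  android      IN             784
max of column 'n_times_errors' → 8873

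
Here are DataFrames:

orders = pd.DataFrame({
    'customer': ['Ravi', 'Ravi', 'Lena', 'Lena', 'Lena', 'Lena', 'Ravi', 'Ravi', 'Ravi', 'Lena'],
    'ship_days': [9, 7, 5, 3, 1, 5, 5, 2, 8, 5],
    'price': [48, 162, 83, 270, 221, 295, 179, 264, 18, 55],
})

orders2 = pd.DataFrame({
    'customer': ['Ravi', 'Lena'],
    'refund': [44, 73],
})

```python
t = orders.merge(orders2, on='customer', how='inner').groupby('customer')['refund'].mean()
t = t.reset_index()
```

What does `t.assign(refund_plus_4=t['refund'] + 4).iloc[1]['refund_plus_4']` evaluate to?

48.0

merge on 'customer' (how='inner') → 10 rows:
  customer  ship_days  price  refund
0     Ravi          9     48      44
1     Ravi          7    162      44
2     Lena          5     83      73
3     Lena          3    270      73
4     Lena          1    221      73
5     Lena          5    295      73
6     Ravi          5    179      44
7     Ravi          2    264      44
8     Ravi          8     18      44
9     Lena          5     55      73
group by customer, mean of refund:
customer
Lena    73.0
Ravi    44.0
Name: refund, dtype: float64
reset_index():
  customer  refund
0     Lena    73.0
1     Ravi    44.0
add column refund_plus_4 = t['refund'] + 4:
  customer  refund  refund_plus_4
0     Lena    73.0           77.0
1     Ravi    44.0           48.0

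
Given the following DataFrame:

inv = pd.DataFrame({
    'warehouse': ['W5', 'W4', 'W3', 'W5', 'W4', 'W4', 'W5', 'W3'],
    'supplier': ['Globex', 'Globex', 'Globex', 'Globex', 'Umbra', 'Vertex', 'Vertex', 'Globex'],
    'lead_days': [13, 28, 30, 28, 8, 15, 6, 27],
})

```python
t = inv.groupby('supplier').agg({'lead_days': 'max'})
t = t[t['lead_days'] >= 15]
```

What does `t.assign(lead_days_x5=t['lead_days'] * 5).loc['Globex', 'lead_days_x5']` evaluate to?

group by supplier, max of lead_days:
          lead_days
supplier           
Globex           30
Umbra             8
Vertex           15
filter rows where lead_days >= 15:
          lead_days
supplier           
Globex           30
Vertex           15
add column lead_days_x5 = t['lead_days'] * 5:
          lead_days  lead_days_x5
supplier                         
Globex           30           150
Vertex           15            75
value at row 'Globex', column 'lead_days_x5' → 150

150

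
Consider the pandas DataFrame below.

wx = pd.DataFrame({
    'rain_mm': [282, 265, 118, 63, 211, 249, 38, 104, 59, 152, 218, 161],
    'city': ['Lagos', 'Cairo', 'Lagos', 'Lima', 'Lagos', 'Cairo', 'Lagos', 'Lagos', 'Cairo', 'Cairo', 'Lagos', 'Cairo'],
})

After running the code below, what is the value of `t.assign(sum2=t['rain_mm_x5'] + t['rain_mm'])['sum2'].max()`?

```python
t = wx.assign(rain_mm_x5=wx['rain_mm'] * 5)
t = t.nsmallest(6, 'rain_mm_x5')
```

add column rain_mm_x5 = wx['rain_mm'] * 5:
    rain_mm   city  rain_mm_x5
0       282  Lagos        1410
1       265  Cairo        1325
2       118  Lagos         590
3        63   Lima         315
4       211  Lagos        1055
5       249  Cairo        1245
6        38  Lagos         190
7       104  Lagos         520
8        59  Cairo         295
9       152  Cairo         760
10      218  Lagos        1090
11      161  Cairo         805
take 6 rows with smallest rain_mm_x5:
   rain_mm   city  rain_mm_x5
6       38  Lagos         190
8       59  Cairo         295
3       63   Lima         315
7      104  Lagos         520
2      118  Lagos         590
9      152  Cairo         760
add column sum2 = t['rain_mm_x5'] + t['rain_mm']:
   rain_mm   city  rain_mm_x5  sum2
6       38  Lagos         190   228
8       59  Cairo         295   354
3       63   Lima         315   378
7      104  Lagos         520   624
2      118  Lagos         590   708
9      152  Cairo         760   912
Taking the max of column 'sum2' gives 912.

912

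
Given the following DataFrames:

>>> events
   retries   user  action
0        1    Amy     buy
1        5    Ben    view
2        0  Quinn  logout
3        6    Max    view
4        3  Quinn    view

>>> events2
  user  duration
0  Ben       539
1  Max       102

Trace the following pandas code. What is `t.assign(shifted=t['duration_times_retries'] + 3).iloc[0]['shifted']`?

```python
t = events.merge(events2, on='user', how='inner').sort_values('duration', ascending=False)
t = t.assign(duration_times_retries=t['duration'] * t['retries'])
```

merge on 'user' (how='inner') → 2 rows:
   retries user action  duration
0        5  Ben   view       539
1        6  Max   view       102
sort by duration descending:
   retries user action  duration
0        5  Ben   view       539
1        6  Max   view       102
add column duration_times_retries = t['duration'] * t['retries']:
   retries user action  duration  duration_times_retries
0        5  Ben   view       539                    2695
1        6  Max   view       102                     612
add column shifted = t['duration_times_retries'] + 3:
   retries user action  duration  duration_times_retries  shifted
0        5  Ben   view       539                    2695     2698
1        6  Max   view       102                     612      615
Then the value at position 0, column 'shifted': 2698

2698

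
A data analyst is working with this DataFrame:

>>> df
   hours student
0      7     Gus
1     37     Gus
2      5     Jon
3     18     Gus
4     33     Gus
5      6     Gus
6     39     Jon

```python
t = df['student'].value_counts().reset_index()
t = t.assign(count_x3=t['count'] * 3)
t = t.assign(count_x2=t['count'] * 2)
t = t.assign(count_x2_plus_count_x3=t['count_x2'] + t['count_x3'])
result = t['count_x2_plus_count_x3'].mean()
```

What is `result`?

value_counts of student:
student
Gus    5
Jon    2
Name: count, dtype: int64
reset_index():
  student  count
0     Gus      5
1     Jon      2
add column count_x3 = t['count'] * 3:
  student  count  count_x3
0     Gus      5        15
1     Jon      2         6
add column count_x2 = t['count'] * 2:
  student  count  count_x3  count_x2
0     Gus      5        15        10
1     Jon      2         6         4
add column count_x2_plus_count_x3 = t['count_x2'] + t['count_x3']:
  student  count  count_x3  count_x2  count_x2_plus_count_x3
0     Gus      5        15        10                      25
1     Jon      2         6         4                      10
So mean() = 17.5.

17.5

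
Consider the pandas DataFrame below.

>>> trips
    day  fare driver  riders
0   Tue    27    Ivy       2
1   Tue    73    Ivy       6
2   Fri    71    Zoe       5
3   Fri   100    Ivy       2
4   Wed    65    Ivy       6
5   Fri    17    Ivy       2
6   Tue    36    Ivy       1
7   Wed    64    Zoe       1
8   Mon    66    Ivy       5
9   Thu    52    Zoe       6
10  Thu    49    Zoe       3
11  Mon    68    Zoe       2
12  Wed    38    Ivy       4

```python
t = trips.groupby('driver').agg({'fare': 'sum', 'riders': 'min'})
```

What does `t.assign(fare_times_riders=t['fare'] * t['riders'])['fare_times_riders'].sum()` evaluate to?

group by driver: sum(fare), min(riders):
        fare  riders
driver              
Ivy      422       1
Zoe      304       1
add column fare_times_riders = t['fare'] * t['riders']:
        fare  riders  fare_times_riders
driver                                 
Ivy      422       1                422
Zoe      304       1                304

726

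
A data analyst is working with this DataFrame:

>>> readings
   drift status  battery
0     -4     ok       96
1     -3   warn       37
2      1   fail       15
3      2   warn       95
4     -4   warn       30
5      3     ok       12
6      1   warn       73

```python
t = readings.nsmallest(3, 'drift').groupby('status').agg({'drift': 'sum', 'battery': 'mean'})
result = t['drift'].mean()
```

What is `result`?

-5.5

take 3 rows with smallest drift:
   drift status  battery
0     -4     ok       96
4     -4   warn       30
1     -3   warn       37
group by status: sum(drift), mean(battery):
        drift  battery
status                
ok         -4     96.0
warn       -7     33.5
mean of column 'drift' → -5.5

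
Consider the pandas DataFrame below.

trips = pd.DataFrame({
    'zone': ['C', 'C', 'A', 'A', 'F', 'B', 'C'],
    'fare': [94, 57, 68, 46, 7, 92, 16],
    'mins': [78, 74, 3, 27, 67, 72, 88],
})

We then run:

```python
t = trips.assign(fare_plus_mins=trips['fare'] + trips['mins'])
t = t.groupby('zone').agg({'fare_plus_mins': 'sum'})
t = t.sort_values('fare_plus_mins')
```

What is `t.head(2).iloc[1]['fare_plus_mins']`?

add column fare_plus_mins = trips['fare'] + trips['mins']:
  zone  fare  mins  fare_plus_mins
0    C    94    78             172
1    C    57    74             131
2    A    68     3              71
3    A    46    27              73
4    F     7    67              74
5    B    92    72             164
6    C    16    88             104
group by zone, sum of fare_plus_mins:
      fare_plus_mins
zone                
A                144
B                164
C                407
F                 74
sort by fare_plus_mins:
      fare_plus_mins
zone                
F                 74
A                144
B                164
C                407
take first 2 rows:
      fare_plus_mins
zone                
F                 74
A                144
Finally, value at position 1, column 'fare_plus_mins' = 144.

144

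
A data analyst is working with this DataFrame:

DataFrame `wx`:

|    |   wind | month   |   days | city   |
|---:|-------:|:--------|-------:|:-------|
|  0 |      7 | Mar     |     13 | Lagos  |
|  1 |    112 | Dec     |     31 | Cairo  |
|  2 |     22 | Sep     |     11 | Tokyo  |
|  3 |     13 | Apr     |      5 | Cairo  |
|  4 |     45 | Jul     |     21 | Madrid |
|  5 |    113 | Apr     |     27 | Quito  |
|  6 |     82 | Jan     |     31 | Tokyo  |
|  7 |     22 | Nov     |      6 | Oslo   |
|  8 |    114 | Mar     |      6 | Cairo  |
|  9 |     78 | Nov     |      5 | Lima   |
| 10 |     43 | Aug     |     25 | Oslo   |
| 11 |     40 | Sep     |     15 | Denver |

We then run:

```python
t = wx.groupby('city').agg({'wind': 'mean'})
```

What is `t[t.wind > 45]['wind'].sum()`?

322.666666667

group by city, mean of wind:
              wind
city              
Cairo    79.666667
Denver   40.000000
Lagos     7.000000
Lima     78.000000
Madrid   45.000000
Oslo     32.500000
Quito   113.000000
Tokyo    52.000000
filter rows where wind > 45:
             wind
city             
Cairo   79.666667
Lima    78.000000
Quito  113.000000
Tokyo   52.000000
Reading off the sum of column 'wind', we get 322.666666667.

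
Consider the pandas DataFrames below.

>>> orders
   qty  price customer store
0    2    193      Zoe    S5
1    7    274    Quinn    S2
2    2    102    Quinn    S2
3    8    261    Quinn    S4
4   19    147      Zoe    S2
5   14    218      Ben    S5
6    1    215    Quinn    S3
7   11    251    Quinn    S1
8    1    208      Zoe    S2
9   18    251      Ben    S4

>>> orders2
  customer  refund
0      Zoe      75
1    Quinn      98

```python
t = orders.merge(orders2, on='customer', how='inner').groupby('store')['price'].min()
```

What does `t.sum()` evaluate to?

1022

merge on 'customer' (how='inner') → 8 rows:
   qty  price customer store  refund
0    2    193      Zoe    S5      75
1    7    274    Quinn    S2      98
2    2    102    Quinn    S2      98
3    8    261    Quinn    S4      98
4   19    147      Zoe    S2      75
5    1    215    Quinn    S3      98
6   11    251    Quinn    S1      98
7    1    208      Zoe    S2      75
group by store, min of price:
store
S1    251
S2    102
S3    215
S4    261
S5    193
Name: price, dtype: int64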